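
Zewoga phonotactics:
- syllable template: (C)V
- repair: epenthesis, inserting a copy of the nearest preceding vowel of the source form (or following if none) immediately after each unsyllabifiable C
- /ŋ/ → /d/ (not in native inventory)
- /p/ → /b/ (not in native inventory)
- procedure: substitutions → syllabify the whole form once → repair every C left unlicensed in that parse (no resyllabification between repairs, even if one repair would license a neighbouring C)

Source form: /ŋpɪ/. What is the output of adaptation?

Substitution: /ŋ/ → /d/, /p/ → /b/, giving /dbɪ/.
Syllabifying with onset maximization leaves /d/ stranded (no codas are permitted; onsets are limited to one consonant).
Each unlicensed consonant becomes the onset of a new syllable: /d/ → /dɪ/.

dɪbɪ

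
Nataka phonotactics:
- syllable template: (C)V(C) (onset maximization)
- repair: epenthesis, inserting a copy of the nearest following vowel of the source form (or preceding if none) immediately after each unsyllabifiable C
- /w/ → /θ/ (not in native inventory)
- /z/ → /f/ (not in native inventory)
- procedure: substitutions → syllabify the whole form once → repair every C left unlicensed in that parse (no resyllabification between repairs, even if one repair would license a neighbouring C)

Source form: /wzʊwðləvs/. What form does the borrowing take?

Substitution: /w/ → /θ/, /z/ → /f/, giving /θfʊθðləvs/.
Syllabifying with onset maximization leaves /θ/, /ð/, /s/ stranded (at most one coda consonant is licensed; onsets are limited to one consonant).
Each unlicensed consonant becomes the onset of a new syllable: /θ/ → /θʊ/, /ð/ → /ðə/, /s/ → /sə/.

θʊfʊθðələvsə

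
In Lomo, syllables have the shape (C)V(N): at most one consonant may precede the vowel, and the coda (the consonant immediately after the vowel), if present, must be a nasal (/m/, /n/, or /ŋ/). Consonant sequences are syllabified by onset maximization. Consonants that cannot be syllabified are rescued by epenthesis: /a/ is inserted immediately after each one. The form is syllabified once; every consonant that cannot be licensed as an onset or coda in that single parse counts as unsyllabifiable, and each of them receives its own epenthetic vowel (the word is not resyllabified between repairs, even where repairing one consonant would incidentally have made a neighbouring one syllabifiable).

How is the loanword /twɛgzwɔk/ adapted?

tawɛgazawɔka

Under (C)V(N), the unsyllabifiable consonants are /t/, /g/, /z/, /k/ (only a nasal (/m/, /n/, or /ŋ/) is licensed in coda position; onsets are limited to one consonant).
Each unlicensed consonant becomes the onset of a new syllable: /t/ → /ta/, /g/ → /ga/, /z/ → /za/, /k/ → /ka/.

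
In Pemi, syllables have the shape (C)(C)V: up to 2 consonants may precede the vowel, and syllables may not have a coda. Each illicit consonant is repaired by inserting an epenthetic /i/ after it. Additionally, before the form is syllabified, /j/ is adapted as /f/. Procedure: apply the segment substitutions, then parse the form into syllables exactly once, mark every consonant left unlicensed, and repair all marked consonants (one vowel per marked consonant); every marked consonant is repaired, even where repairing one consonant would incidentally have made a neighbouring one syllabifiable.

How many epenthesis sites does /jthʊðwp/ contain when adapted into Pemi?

After substitution the input is /fthʊðwp/.
The unsyllabifiable consonants are /f/, /ð/, /w/, /p/; each receives one epenthetic vowel.

4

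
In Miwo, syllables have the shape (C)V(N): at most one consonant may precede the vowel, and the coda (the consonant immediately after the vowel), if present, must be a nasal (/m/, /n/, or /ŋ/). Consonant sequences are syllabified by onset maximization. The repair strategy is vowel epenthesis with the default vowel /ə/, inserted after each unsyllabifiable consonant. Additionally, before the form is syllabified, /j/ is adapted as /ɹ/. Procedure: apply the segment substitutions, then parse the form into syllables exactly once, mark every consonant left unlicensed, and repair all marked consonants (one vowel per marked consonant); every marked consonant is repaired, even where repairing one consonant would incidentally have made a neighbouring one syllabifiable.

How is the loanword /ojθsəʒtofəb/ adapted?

oɹəθəsəʒətofəbə

Substitution: /j/ → /ɹ/, giving /oɹθsəʒtofəb/.
Under (C)V(N), the unsyllabifiable consonants are /ɹ/, /θ/, /ʒ/, /b/ (only a nasal (/m/, /n/, or /ŋ/) is licensed in coda position; onsets are limited to one consonant).
Inserting the epenthetic vowel yields /ɹ/ → /ɹə/, /θ/ → /θə/, /ʒ/ → /ʒə/, /b/ → /bə/.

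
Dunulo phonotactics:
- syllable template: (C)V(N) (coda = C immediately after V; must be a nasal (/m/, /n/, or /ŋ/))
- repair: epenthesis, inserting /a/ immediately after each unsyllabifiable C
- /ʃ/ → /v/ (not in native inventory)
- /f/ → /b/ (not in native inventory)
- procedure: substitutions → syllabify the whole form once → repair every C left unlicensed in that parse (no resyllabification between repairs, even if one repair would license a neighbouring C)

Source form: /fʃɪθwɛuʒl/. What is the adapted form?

bavɪθawɛuʒala

Substitution: /f/ → /b/, /ʃ/ → /v/, giving /bvɪθwɛuʒl/.
The consonants /b/, /θ/, /ʒ/, /l/ cannot be parsed into a legal (C)V(N) syllable (only a nasal (/m/, /n/, or /ŋ/) is licensed in coda position; onsets are limited to one consonant).
Inserting the epenthetic vowel yields /b/ → /ba/, /θ/ → /θa/, /ʒ/ → /ʒa/, /l/ → /la/.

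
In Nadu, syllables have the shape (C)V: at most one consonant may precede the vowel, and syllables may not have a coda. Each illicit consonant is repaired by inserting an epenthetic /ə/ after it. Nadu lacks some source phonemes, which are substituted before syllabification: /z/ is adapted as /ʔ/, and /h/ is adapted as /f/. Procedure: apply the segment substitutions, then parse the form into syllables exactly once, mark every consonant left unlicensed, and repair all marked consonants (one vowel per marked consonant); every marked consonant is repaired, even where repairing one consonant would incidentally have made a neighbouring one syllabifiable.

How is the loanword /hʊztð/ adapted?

Substitution: /h/ → /f/, /z/ → /ʔ/, giving /fʊʔtð/.
Syllabifying with onset maximization leaves /ʔ/, /t/, /ð/ stranded (no codas are permitted; onsets are limited to one consonant).
Inserting the epenthetic vowel yields /ʔ/ → /ʔə/, /t/ → /tə/, /ð/ → /ðə/.

fʊʔətəðə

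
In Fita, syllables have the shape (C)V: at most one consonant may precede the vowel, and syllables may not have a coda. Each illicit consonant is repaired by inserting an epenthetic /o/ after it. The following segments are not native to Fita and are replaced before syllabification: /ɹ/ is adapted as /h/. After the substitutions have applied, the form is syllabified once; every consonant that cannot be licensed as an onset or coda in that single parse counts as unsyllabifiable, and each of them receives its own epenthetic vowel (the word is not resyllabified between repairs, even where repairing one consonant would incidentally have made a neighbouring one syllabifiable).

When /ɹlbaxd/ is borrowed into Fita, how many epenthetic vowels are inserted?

After substitution the input is /hlbaxd/.
The unsyllabifiable consonants are /h/, /l/, /x/, /d/; each receives one epenthetic vowel.

4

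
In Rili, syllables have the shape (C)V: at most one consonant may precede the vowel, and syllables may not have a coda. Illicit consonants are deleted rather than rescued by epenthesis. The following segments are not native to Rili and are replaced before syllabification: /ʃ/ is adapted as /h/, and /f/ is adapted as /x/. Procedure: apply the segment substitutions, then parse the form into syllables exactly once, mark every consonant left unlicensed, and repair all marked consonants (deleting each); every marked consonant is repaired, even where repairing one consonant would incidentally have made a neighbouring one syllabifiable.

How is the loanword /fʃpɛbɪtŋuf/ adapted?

pɛbɪŋu

Substitution: /f/ → /x/, /ʃ/ → /h/, giving /xhpɛbɪtŋux/.
Under (C)V, the unsyllabifiable consonants are /x/, /h/, /t/, /x/ (no codas are permitted; onsets are limited to one consonant).
Deleting the stranded consonants removes /x/, /h/, /t/, /x/.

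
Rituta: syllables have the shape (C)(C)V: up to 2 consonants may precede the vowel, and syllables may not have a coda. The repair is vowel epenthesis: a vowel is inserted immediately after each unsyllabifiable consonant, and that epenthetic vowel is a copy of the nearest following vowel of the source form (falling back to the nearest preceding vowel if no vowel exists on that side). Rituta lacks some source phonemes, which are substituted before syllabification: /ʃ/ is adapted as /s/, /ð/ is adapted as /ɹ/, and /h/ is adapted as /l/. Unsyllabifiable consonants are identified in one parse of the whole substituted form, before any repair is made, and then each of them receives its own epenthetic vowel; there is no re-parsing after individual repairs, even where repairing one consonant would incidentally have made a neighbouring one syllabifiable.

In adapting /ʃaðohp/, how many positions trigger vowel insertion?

After substitution the input is /saɹolp/.
The unsyllabifiable consonants are /l/, /p/; each receives one epenthetic vowel.

2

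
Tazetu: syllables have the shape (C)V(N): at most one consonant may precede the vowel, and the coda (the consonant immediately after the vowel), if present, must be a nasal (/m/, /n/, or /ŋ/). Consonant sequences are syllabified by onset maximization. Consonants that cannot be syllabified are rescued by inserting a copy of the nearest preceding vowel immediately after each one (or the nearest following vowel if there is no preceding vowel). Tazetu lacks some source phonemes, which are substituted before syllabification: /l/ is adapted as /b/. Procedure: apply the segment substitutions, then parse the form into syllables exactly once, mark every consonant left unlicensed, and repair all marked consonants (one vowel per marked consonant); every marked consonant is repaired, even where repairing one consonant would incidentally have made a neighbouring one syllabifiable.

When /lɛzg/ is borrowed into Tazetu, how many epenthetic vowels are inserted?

2

After substitution the input is /bɛzg/.
The unsyllabifiable consonants are /z/, /g/; each receives one epenthetic vowel.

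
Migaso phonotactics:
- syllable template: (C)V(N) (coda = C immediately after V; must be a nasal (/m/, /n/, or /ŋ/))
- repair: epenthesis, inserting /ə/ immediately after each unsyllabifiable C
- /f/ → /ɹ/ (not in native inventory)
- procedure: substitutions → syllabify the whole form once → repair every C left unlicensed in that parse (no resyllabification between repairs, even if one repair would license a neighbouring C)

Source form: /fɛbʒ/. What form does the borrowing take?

ɹɛbəʒə

Substitution: /f/ → /ɹ/, giving /ɹɛbʒ/.
Syllabifying with onset maximization leaves /b/, /ʒ/ stranded (only a nasal (/m/, /n/, or /ŋ/) is licensed in coda position; onsets are limited to one consonant).
Inserting the epenthetic vowel yields /b/ → /bə/, /ʒ/ → /ʒə/.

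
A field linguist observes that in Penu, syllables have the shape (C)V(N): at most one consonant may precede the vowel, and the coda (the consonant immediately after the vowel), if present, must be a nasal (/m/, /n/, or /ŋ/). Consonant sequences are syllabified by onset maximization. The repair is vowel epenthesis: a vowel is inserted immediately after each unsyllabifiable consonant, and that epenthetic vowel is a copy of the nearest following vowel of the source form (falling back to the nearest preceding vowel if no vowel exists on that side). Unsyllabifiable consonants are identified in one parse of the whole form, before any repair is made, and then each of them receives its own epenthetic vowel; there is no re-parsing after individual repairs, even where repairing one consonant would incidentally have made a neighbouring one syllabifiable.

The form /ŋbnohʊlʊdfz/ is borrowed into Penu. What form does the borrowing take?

ŋobonohʊlʊdʊfʊzʊ

Syllabifying with onset maximization leaves /ŋ/, /b/, /d/, /f/, /z/ stranded (only a nasal (/m/, /n/, or /ŋ/) is licensed in coda position; onsets are limited to one consonant).
Epenthesis after each stranded consonant: /ŋ/ → /ŋo/, /b/ → /bo/, /d/ → /dʊ/, /f/ → /fʊ/, /z/ → /zʊ/.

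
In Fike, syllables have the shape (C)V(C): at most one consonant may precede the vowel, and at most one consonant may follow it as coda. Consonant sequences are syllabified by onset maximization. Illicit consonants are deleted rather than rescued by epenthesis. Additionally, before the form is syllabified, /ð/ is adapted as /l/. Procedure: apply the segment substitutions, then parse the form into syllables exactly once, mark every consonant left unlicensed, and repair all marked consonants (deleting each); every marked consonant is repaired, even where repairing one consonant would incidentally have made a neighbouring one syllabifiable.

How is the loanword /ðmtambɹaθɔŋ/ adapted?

tamɹaθɔŋ

Substitution: /ð/ → /l/, giving /lmtambɹaθɔŋ/.
Under (C)V(C), the unsyllabifiable consonants are /l/, /m/, /b/ (at most one coda consonant is licensed; onsets are limited to one consonant).
Deletion applies to /l/, /m/, /b/.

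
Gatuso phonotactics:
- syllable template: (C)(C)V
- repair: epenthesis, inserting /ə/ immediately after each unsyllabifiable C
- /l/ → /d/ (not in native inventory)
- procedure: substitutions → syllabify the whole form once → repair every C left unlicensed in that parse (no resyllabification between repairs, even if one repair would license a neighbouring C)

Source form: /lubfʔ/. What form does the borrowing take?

dubəfəʔə

Substitution: /l/ → /d/, giving /dubfʔ/.
Syllabifying with onset maximization leaves /b/, /f/, /ʔ/ stranded (no codas are permitted; onsets may contain at most 2 consonants).
Inserting the epenthetic vowel yields /b/ → /bə/, /f/ → /fə/, /ʔ/ → /ʔə/.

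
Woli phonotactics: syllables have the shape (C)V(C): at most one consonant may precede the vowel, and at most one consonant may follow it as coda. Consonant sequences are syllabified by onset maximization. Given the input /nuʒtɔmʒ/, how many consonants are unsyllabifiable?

1

The consonants /ʒ/ cannot be parsed into a legal (C)V(C) syllable (at most one coda consonant is licensed; onsets are limited to one consonant).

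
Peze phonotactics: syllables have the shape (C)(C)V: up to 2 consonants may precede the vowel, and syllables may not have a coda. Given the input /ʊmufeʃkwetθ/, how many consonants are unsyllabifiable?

3

Syllabifying with onset maximization leaves /ʃ/, /t/, /θ/ stranded (no codas are permitted; onsets may contain at most 2 consonants).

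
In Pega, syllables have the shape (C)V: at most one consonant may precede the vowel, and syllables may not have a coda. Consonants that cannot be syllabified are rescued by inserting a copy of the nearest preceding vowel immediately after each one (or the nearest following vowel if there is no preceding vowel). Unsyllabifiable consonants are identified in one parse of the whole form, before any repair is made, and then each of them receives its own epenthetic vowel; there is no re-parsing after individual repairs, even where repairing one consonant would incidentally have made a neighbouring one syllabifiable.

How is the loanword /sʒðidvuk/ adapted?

Syllabifying with onset maximization leaves /s/, /ʒ/, /d/, /k/ stranded (no codas are permitted; onsets are limited to one consonant).
Inserting the epenthetic vowel yields /s/ → /si/, /ʒ/ → /ʒi/, /d/ → /di/, /k/ → /ku/.

siʒiðidivuku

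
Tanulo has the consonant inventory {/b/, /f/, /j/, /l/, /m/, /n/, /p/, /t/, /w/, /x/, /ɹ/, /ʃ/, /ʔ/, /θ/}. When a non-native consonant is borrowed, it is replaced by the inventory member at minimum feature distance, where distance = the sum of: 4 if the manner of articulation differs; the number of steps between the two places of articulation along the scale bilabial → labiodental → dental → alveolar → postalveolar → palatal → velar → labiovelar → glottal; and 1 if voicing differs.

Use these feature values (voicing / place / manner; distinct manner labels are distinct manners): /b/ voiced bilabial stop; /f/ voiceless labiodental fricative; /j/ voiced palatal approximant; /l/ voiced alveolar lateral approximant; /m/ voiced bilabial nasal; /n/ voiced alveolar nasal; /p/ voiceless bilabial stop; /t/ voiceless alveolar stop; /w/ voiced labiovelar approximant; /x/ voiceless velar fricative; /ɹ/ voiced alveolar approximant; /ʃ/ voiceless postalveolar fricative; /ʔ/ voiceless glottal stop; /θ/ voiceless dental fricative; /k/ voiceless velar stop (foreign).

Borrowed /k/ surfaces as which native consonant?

ʔ

/ʔ/ is closest: same manner (stop), place distance 2 (velar→glottal), same voicing; total 2. Next closest is /t/ at distance 3.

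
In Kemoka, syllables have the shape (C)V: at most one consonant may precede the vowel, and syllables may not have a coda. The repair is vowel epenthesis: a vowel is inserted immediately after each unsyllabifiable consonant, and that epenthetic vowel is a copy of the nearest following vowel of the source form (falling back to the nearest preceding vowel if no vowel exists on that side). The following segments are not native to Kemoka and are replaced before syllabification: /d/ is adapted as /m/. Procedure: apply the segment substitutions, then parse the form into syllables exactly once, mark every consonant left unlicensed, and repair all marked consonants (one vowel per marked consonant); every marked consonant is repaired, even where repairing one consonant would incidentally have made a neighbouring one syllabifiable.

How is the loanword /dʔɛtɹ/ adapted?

Substitution: /d/ → /m/, giving /mʔɛtɹ/.
Syllabifying with onset maximization leaves /m/, /t/, /ɹ/ stranded (no codas are permitted; onsets are limited to one consonant).
Each unlicensed consonant becomes the onset of a new syllable: /m/ → /mɛ/, /t/ → /tɛ/, /ɹ/ → /ɹɛ/.

mɛʔɛtɛɹɛ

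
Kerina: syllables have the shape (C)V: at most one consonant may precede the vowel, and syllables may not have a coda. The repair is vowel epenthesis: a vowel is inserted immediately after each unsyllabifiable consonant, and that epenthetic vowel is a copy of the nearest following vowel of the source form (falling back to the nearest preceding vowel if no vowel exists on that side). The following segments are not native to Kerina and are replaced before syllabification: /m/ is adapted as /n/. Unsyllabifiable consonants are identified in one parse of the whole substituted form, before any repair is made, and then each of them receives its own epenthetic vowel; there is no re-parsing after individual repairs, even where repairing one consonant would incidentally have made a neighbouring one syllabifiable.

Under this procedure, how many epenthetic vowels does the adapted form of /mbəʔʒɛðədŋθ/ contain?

5

After substitution the input is /nbəʔʒɛðədŋθ/.
The unsyllabifiable consonants are /n/, /ʔ/, /d/, /ŋ/, /θ/; each receives one epenthetic vowel.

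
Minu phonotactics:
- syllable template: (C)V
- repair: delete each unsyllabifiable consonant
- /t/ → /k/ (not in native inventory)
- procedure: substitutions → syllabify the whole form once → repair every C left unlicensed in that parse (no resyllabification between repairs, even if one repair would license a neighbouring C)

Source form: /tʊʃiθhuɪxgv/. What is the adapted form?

kʊʃihuɪ

Substitution: /t/ → /k/, giving /kʊʃiθhuɪxgv/.
Syllabifying with onset maximization leaves /θ/, /x/, /g/, /v/ stranded (no codas are permitted; onsets are limited to one consonant).
Each unlicensed consonant is deleted: /θ/, /x/, /g/, /v/.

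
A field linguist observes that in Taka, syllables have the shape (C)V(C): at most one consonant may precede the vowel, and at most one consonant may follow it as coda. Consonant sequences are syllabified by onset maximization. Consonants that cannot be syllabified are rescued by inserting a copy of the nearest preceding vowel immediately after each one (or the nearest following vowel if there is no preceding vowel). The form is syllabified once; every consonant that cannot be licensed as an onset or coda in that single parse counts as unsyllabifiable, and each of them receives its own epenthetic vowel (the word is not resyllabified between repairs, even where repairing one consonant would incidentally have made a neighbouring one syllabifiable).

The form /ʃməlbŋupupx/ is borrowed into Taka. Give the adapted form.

ʃəməlbəŋupupxu

Syllabifying with onset maximization leaves /ʃ/, /b/, /x/ stranded (at most one coda consonant is licensed; onsets are limited to one consonant).
Inserting the epenthetic vowel yields /ʃ/ → /ʃə/, /b/ → /bə/, /x/ → /xu/.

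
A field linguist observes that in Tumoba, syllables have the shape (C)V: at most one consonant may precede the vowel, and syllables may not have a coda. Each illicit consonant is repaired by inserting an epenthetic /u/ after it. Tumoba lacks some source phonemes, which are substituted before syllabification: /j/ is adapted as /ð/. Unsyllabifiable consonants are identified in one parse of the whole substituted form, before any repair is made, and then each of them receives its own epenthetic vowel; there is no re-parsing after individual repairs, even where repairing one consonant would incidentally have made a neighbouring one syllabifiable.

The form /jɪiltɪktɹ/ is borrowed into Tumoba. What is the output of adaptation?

ðɪilutɪkutuɹu

Substitution: /j/ → /ð/, giving /ðɪiltɪktɹ/.
Under (C)V, the unsyllabifiable consonants are /l/, /k/, /t/, /ɹ/ (no codas are permitted; onsets are limited to one consonant).
Each unlicensed consonant becomes the onset of a new syllable: /l/ → /lu/, /k/ → /ku/, /t/ → /tu/, /ɹ/ → /ɹu/.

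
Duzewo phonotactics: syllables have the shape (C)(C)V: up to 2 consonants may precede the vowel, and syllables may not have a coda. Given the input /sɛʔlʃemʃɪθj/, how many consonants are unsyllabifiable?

3

Syllabifying with onset maximization leaves /ʔ/, /θ/, /j/ stranded (no codas are permitted; onsets may contain at most 2 consonants).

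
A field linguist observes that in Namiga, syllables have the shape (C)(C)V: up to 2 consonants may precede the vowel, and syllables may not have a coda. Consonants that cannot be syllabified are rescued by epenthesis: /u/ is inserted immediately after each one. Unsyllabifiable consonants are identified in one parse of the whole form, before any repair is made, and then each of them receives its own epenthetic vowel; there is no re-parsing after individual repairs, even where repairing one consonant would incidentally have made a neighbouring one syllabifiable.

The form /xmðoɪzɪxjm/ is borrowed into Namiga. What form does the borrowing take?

xumðoɪzɪxujumu

Under (C)(C)V, the unsyllabifiable consonants are /x/, /x/, /j/, /m/ (no codas are permitted; onsets may contain at most 2 consonants).
Inserting the epenthetic vowel yields /x/ → /xu/, /x/ → /xu/, /j/ → /ju/, /m/ → /mu/.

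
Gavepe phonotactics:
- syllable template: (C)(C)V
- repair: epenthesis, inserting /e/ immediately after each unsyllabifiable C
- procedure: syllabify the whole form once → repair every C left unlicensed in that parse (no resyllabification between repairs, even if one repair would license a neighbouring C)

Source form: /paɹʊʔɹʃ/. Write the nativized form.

paɹʊʔeɹeʃe

Under (C)(C)V, the unsyllabifiable consonants are /ʔ/, /ɹ/, /ʃ/ (no codas are permitted; onsets may contain at most 2 consonants).
Inserting the epenthetic vowel yields /ʔ/ → /ʔe/, /ɹ/ → /ɹe/, /ʃ/ → /ʃe/.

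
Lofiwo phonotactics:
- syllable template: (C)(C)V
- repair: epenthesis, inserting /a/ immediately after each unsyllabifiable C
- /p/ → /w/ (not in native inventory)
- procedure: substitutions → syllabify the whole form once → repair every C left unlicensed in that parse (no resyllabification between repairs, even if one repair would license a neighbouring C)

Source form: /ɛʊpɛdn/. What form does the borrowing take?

Substitution: /p/ → /w/, giving /ɛʊwɛdn/.
Syllabifying with onset maximization leaves /d/, /n/ stranded (no codas are permitted; onsets may contain at most 2 consonants).
Epenthesis after each stranded consonant: /d/ → /da/, /n/ → /na/.

ɛʊwɛdana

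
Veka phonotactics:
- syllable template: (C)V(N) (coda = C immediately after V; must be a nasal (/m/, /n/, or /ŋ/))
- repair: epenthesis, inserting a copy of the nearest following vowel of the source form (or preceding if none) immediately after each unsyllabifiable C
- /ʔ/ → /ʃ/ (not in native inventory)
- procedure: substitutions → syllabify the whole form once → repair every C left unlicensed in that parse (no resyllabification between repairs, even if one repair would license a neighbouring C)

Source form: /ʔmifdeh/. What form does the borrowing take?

Substitution: /ʔ/ → /ʃ/, giving /ʃmifdeh/.
Syllabifying with onset maximization leaves /ʃ/, /f/, /h/ stranded (only a nasal (/m/, /n/, or /ŋ/) is licensed in coda position; onsets are limited to one consonant).
Epenthesis after each stranded consonant: /ʃ/ → /ʃi/, /f/ → /fe/, /h/ → /he/.

ʃimifedehe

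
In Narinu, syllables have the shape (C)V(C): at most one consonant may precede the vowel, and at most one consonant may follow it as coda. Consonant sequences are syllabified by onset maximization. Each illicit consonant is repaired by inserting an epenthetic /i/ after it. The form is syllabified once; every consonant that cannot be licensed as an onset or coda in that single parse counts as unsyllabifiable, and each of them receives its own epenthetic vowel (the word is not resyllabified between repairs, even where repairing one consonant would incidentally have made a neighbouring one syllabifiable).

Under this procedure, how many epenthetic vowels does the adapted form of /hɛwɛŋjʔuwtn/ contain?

The unsyllabifiable consonants are /j/, /t/, /n/; each receives one epenthetic vowel.

3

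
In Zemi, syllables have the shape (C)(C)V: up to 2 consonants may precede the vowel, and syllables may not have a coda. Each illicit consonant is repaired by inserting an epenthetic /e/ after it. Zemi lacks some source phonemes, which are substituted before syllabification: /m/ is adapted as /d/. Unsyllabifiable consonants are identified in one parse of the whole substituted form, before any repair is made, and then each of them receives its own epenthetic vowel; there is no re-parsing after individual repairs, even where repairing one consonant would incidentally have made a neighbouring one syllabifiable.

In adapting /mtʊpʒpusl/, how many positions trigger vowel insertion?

After substitution the input is /dtʊpʒpusl/.
The unsyllabifiable consonants are /p/, /s/, /l/; each receives one epenthetic vowel.

3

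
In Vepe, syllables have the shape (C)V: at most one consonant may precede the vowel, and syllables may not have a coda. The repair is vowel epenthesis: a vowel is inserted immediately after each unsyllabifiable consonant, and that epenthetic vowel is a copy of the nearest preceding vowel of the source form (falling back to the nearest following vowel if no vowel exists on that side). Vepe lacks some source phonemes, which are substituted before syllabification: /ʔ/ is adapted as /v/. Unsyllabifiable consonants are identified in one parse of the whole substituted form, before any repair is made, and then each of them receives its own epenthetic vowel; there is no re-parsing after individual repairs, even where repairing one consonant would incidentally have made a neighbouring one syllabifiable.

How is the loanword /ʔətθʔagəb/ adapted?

vətəθəvagəbə

Substitution: /ʔ/ → /v/, giving /vətθvagəb/.
Under (C)V, the unsyllabifiable consonants are /t/, /θ/, /b/ (no codas are permitted; onsets are limited to one consonant).
Epenthesis after each stranded consonant: /t/ → /tə/, /θ/ → /θə/, /b/ → /bə/.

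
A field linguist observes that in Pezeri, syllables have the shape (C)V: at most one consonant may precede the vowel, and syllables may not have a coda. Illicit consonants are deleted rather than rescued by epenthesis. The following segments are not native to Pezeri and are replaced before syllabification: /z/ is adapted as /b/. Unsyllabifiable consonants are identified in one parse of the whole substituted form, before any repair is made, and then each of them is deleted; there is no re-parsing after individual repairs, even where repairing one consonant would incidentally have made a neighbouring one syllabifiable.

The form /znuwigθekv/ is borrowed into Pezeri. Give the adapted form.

nuwiθe

Substitution: /z/ → /b/, giving /bnuwigθekv/.
Syllabifying with onset maximization leaves /b/, /g/, /k/, /v/ stranded (no codas are permitted; onsets are limited to one consonant).
Each unlicensed consonant is deleted: /b/, /g/, /k/, /v/.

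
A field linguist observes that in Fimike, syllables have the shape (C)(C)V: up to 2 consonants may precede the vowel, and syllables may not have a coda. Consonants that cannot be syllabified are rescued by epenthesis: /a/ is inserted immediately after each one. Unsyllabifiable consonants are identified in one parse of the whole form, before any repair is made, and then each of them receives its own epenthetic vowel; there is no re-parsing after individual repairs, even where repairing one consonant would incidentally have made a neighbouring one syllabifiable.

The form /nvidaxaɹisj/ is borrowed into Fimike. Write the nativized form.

nvidaxaɹisaja

Syllabifying with onset maximization leaves /s/, /j/ stranded (no codas are permitted; onsets may contain at most 2 consonants).
Epenthesis after each stranded consonant: /s/ → /sa/, /j/ → /ja/.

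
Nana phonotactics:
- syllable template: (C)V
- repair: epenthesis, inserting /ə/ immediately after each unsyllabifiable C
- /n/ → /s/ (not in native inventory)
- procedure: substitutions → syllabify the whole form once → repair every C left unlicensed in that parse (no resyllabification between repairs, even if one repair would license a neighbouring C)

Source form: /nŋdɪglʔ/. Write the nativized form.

səŋədɪgələʔə

Substitution: /n/ → /s/, giving /sŋdɪglʔ/.
Under (C)V, the unsyllabifiable consonants are /s/, /ŋ/, /g/, /l/, /ʔ/ (no codas are permitted; onsets are limited to one consonant).
Epenthesis after each stranded consonant: /s/ → /sə/, /ŋ/ → /ŋə/, /g/ → /gə/, /l/ → /lə/, /ʔ/ → /ʔə/.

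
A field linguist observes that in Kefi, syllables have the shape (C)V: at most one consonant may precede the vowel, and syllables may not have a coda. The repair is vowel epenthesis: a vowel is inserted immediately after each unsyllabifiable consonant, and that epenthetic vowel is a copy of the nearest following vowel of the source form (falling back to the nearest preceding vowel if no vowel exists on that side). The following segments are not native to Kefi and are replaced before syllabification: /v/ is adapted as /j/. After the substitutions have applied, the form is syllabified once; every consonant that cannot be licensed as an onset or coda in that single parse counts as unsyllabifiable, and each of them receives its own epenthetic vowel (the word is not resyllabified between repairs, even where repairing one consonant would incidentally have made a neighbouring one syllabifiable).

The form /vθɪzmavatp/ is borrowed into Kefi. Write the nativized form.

jɪθɪzamajatapa

Substitution: /v/ → /j/, giving /jθɪzmajatp/.
Syllabifying with onset maximization leaves /j/, /z/, /t/, /p/ stranded (no codas are permitted; onsets are limited to one consonant).
Each unlicensed consonant becomes the onset of a new syllable: /j/ → /jɪ/, /z/ → /za/, /t/ → /ta/, /p/ → /pa/.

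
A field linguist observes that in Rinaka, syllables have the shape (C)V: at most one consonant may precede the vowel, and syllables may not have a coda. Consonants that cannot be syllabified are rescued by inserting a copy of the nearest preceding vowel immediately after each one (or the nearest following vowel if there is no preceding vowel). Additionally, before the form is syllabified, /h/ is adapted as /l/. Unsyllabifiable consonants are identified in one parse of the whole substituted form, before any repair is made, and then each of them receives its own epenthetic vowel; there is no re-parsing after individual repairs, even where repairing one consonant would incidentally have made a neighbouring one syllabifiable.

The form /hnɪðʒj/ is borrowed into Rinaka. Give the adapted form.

lɪnɪðɪʒɪjɪ

Substitution: /h/ → /l/, giving /lnɪðʒj/.
Syllabifying with onset maximization leaves /l/, /ð/, /ʒ/, /j/ stranded (no codas are permitted; onsets are limited to one consonant).
Each unlicensed consonant becomes the onset of a new syllable: /l/ → /lɪ/, /ð/ → /ðɪ/, /ʒ/ → /ʒɪ/, /j/ → /jɪ/.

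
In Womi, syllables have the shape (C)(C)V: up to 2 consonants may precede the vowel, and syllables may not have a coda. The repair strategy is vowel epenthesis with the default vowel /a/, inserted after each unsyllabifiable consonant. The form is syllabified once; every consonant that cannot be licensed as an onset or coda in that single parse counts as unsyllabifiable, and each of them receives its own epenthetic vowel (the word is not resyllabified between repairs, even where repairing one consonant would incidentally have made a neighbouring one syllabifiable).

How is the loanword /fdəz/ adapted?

The consonants /z/ cannot be parsed into a legal (C)(C)V syllable (no codas are permitted; onsets may contain at most 2 consonants).
Each unlicensed consonant becomes the onset of a new syllable: /z/ → /za/.

fdəza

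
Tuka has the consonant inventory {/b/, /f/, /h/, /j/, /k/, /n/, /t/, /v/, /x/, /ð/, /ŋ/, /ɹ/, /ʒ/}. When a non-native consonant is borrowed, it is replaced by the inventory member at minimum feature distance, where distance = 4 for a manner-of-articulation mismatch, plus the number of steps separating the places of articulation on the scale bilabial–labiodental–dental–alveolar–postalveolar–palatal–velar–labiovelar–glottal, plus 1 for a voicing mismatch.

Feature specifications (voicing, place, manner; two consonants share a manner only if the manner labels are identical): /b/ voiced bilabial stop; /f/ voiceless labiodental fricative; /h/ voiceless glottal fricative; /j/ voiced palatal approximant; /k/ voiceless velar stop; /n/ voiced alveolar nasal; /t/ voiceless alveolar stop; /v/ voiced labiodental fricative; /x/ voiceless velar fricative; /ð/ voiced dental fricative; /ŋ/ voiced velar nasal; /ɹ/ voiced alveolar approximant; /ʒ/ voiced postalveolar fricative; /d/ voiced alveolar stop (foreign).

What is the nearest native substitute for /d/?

/t/ is closest: same manner (stop), place distance 0 (alveolar→alveolar), voicing differs (+1); total 1. Next closest is /b/ at distance 3.

t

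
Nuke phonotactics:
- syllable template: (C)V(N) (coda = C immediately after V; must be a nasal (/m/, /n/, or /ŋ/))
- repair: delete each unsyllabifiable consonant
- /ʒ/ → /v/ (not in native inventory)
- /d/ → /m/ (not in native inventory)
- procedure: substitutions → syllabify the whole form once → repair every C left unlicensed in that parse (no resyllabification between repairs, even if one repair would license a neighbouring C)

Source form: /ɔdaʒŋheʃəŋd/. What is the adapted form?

ɔmaheʃəŋ

Substitution: /d/ → /m/, /ʒ/ → /v/, giving /ɔmavŋheʃəŋm/.
Under (C)V(N), the unsyllabifiable consonants are /v/, /ŋ/, /m/ (only a nasal (/m/, /n/, or /ŋ/) is licensed in coda position; onsets are limited to one consonant).
Deleting the stranded consonants removes /v/, /ŋ/, /m/.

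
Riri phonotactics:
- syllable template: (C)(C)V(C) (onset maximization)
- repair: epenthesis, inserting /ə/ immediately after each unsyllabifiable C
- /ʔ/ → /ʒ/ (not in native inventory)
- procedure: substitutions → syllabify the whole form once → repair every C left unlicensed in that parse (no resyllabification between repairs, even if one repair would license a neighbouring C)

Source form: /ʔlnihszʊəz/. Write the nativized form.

ʒəlnihszʊəz

Substitution: /ʔ/ → /ʒ/, giving /ʒlnihszʊəz/.
Syllabifying with onset maximization leaves /ʒ/ stranded (at most one coda consonant is licensed; onsets may contain at most 2 consonants).
Each unlicensed consonant becomes the onset of a new syllable: /ʒ/ → /ʒə/.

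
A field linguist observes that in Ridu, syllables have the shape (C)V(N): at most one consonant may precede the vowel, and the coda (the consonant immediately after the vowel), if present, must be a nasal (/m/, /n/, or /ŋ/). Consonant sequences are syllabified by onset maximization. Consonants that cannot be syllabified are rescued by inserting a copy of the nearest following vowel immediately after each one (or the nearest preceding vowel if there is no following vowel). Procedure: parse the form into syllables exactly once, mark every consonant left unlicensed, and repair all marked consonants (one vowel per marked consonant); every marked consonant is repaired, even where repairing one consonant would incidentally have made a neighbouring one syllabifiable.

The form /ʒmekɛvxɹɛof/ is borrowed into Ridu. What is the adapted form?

ʒemekɛvɛxɛɹɛofo

Under (C)V(N), the unsyllabifiable consonants are /ʒ/, /v/, /x/, /f/ (only a nasal (/m/, /n/, or /ŋ/) is licensed in coda position; onsets are limited to one consonant).
Epenthesis after each stranded consonant: /ʒ/ → /ʒe/, /v/ → /vɛ/, /x/ → /xɛ/, /f/ → /fo/.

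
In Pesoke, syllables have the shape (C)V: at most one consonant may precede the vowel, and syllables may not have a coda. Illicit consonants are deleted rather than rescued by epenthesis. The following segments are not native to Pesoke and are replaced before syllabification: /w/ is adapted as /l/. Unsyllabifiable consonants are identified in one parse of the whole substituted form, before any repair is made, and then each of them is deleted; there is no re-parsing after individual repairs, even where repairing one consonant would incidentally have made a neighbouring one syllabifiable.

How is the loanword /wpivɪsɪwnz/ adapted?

Substitution: /w/ → /l/, giving /lpivɪsɪlnz/.
Under (C)V, the unsyllabifiable consonants are /l/, /l/, /n/, /z/ (no codas are permitted; onsets are limited to one consonant).
Each unlicensed consonant is deleted: /l/, /l/, /n/, /z/.

pivɪsɪ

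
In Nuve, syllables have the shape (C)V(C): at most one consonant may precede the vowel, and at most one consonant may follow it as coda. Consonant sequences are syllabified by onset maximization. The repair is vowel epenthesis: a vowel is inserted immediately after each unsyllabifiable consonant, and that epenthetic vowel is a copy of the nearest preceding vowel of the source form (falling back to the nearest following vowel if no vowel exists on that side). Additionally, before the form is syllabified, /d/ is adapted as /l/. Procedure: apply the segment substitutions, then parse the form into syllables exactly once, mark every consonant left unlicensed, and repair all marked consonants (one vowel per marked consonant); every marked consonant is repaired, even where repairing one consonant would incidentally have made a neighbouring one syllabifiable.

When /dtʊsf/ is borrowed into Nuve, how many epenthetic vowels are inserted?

2

After substitution the input is /ltʊsf/.
The unsyllabifiable consonants are /l/, /f/; each receives one epenthetic vowel.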